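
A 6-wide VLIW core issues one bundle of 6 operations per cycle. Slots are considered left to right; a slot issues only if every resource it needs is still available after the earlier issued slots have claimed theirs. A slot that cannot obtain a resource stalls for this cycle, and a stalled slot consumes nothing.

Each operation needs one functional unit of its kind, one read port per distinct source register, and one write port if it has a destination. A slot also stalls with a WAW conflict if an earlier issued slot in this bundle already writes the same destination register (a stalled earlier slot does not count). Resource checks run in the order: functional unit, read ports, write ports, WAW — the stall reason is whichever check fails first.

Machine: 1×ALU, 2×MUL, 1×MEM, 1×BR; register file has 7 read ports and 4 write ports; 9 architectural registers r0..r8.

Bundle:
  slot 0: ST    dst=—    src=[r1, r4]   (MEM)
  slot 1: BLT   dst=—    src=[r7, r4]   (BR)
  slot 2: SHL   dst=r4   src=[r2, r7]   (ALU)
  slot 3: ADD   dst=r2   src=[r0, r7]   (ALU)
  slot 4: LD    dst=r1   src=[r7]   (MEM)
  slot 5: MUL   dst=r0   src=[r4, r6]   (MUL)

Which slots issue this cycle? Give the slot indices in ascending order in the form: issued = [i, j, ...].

issued = [0, 1, 2]

(0) want 1×MEM +2rd +0wr — yes → AL1|MU2|ME0|BR1|rd5|wr4
(1) want 1×BR +2rd +0wr — yes → AL1|MU2|ME0|BR0|rd3|wr4
(2) want 1×ALU +2rd +1wr — yes → AL0|MU2|ME0|BR0|rd1|wr3
(3) want 1×ALU +2rd +1wr — FU → AL0|MU2|ME0|BR0|rd1|wr3
(4) want 1×MEM +1rd +1wr — FU → AL0|MU2|ME0|BR0|rd1|wr3
(5) want 1×MUL +2rd +1wr — RD_PORT → AL0|MU2|ME0|BR0|rd1|wr3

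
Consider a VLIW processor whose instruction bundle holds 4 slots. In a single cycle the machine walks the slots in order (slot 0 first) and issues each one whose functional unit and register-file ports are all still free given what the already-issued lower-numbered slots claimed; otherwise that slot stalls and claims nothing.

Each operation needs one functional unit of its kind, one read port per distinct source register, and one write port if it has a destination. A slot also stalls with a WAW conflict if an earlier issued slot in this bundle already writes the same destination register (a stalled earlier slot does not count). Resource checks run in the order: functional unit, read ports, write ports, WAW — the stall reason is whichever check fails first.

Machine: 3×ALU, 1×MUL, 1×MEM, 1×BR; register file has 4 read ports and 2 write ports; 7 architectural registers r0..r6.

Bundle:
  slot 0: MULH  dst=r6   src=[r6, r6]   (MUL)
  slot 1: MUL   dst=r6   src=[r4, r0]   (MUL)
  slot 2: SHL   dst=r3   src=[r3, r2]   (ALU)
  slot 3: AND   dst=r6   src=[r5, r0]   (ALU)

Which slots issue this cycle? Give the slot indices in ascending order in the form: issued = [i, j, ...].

issued = [0, 2]

  0. MUL→r6 ⇒ go  {3A/0Mu/1Ld/1B | 3r 1w}
  1. MUL→r6 ⇒ no(FU)  {3A/0Mu/1Ld/1B | 3r 1w}
  2. ALU→r3 ⇒ go  {2A/0Mu/1Ld/1B | 1r 0w}
  3. ALU→r6 ⇒ no(RD_PORT)  {2A/0Mu/1Ld/1B | 1r 0w}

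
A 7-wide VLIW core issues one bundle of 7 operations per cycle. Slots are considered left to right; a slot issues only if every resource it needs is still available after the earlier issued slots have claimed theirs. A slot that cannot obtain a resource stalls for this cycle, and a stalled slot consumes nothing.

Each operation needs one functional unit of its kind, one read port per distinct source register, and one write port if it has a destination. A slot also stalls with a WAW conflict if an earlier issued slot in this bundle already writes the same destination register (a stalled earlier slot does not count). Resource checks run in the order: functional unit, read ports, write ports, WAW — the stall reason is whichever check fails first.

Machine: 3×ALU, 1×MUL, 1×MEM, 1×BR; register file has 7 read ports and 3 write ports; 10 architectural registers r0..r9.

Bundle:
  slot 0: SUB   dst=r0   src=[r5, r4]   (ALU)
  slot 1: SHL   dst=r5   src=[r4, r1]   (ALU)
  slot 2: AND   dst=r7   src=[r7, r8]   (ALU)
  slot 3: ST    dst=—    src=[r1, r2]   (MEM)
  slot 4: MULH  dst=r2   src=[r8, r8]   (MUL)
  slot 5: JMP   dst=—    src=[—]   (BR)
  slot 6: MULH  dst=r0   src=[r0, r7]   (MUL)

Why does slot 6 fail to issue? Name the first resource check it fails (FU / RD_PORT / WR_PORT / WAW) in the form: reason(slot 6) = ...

reason(slot 6) = RD_PORT

slot 0 (ALU): ISSUE — free A2,Mu1,Ld1,B1 rp5 wp2
slot 1 (ALU): ISSUE — free A1,Mu1,Ld1,B1 rp3 wp1
slot 2 (ALU): ISSUE — free A0,Mu1,Ld1,B1 rp1 wp0
slot 3 (MEM): stall RD_PORT — free A0,Mu1,Ld1,B1 rp1 wp0
slot 4 (MUL): stall WR_PORT — free A0,Mu1,Ld1,B1 rp1 wp0
slot 5 (BR): ISSUE — free A0,Mu1,Ld1,B0 rp1 wp0
slot 6 (MUL): stall RD_PORT — free A0,Mu1,Ld1,B0 rp1 wp0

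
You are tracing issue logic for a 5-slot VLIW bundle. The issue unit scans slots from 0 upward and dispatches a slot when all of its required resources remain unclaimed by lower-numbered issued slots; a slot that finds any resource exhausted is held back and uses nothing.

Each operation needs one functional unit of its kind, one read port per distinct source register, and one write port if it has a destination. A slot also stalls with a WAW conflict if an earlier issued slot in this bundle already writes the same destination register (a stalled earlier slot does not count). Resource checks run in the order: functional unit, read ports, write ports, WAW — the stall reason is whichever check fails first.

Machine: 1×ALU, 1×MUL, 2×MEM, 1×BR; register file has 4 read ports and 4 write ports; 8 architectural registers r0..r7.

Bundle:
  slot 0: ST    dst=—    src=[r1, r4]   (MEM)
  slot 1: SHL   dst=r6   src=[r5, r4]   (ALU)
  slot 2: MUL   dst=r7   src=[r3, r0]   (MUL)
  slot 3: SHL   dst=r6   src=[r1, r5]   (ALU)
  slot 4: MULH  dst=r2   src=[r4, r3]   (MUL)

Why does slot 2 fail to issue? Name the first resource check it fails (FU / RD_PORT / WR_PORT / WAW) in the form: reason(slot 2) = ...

reason(slot 2) = RD_PORT

(0) want 1×MEM +2rd +0wr — yes → AL1|MU1|ME1|BR1|rd2|wr4
(1) want 1×ALU +2rd +1wr — yes → AL0|MU1|ME1|BR1|rd0|wr3
(2) want 1×MUL +2rd +1wr — RD_PORT → AL0|MU1|ME1|BR1|rd0|wr3
(3) want 1×ALU +2rd +1wr — FU → AL0|MU1|ME1|BR1|rd0|wr3
(4) want 1×MUL +2rd +1wr — RD_PORT → AL0|MU1|ME1|BR1|rd0|wr3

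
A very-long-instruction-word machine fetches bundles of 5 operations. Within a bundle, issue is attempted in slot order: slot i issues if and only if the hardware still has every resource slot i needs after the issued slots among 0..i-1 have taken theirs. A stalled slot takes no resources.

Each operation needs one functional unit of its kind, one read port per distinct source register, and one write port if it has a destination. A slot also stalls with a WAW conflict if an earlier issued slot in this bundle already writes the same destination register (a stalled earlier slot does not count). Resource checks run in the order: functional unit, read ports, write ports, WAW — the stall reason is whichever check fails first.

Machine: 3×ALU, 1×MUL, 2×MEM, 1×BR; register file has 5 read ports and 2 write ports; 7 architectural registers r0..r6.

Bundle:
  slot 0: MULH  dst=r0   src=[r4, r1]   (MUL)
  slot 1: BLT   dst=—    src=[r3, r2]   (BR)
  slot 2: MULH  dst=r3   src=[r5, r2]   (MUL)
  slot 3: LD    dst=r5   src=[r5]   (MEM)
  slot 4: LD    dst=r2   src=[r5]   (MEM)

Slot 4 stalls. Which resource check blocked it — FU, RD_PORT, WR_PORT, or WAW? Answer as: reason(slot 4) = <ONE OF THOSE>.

reason(slot 4) = RD_PORT

[0] MUL needs rd=2 wr=1: ok; after: ALU=3 MUL=0 MEM=2 BR=1, R=3, W=1
[1] BR needs rd=2 wr=0: ok; after: ALU=3 MUL=0 MEM=2 BR=0, R=1, W=1
[2] MUL needs rd=2 wr=1: FU; after: ALU=3 MUL=0 MEM=2 BR=0, R=1, W=1
[3] MEM needs rd=1 wr=1: ok; after: ALU=3 MUL=0 MEM=1 BR=0, R=0, W=0
[4] MEM needs rd=1 wr=1: RD_PORT; after: ALU=3 MUL=0 MEM=1 BR=0, R=0, W=0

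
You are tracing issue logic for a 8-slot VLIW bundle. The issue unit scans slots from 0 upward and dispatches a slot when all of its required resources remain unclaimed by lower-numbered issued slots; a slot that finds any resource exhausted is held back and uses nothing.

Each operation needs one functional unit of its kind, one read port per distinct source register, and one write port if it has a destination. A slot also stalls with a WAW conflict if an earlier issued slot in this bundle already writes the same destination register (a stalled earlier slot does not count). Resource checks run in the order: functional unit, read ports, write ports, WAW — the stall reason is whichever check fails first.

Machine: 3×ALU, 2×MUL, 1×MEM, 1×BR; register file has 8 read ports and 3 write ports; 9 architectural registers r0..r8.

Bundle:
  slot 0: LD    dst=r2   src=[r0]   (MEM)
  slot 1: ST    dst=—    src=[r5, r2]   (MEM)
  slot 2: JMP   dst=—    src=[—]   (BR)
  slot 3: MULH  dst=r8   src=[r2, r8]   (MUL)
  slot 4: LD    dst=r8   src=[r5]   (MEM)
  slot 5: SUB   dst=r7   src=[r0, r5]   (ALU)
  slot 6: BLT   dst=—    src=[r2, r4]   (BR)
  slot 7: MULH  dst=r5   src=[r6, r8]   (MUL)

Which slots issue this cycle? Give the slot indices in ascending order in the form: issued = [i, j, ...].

issued = [0, 2, 3, 5]

  0. MEM→r2 ⇒ go  {3A/2Mu/0Ld/1B | 7r 2w}
  1. MEM ⇒ no(FU)  {3A/2Mu/0Ld/1B | 7r 2w}
  2. BR ⇒ go  {3A/2Mu/0Ld/0B | 7r 2w}
  3. MUL→r8 ⇒ go  {3A/1Mu/0Ld/0B | 5r 1w}
  4. MEM→r8 ⇒ no(FU)  {3A/1Mu/0Ld/0B | 5r 1w}
  5. ALU→r7 ⇒ go  {2A/1Mu/0Ld/0B | 3r 0w}
  6. BR ⇒ no(FU)  {2A/1Mu/0Ld/0B | 3r 0w}
  7. MUL→r5 ⇒ no(WR_PORT)  {2A/1Mu/0Ld/0B | 3r 0w}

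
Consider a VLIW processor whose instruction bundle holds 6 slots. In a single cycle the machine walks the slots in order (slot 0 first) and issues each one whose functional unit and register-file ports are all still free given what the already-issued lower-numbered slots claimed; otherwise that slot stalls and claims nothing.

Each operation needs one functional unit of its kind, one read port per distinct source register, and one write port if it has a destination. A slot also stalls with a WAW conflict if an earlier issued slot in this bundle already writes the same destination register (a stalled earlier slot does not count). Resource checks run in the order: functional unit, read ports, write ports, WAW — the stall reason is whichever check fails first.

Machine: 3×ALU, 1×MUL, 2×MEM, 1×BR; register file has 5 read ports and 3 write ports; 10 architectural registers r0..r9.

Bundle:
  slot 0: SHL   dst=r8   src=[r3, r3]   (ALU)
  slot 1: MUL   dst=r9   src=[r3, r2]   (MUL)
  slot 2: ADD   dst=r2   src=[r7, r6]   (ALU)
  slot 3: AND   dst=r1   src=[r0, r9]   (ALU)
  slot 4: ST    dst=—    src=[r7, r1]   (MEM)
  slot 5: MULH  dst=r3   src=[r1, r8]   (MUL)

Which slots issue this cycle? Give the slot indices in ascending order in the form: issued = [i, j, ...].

#0 ALU src=r3,r3 dispatched  <A:2 Mu:1 Ld:2 B:1 rd:4 wr:2>
#1 MUL src=r3,r2 dispatched  <A:2 Mu:0 Ld:2 B:1 rd:2 wr:1>
#2 ALU src=r7,r6 dispatched  <A:1 Mu:0 Ld:2 B:1 rd:0 wr:0>
#3 ALU src=r0,r9 held:RD_PORT  <A:1 Mu:0 Ld:2 B:1 rd:0 wr:0>
#4 MEM src=r7,r1 held:RD_PORT  <A:1 Mu:0 Ld:2 B:1 rd:0 wr:0>
#5 MUL src=r1,r8 held:FU  <A:1 Mu:0 Ld:2 B:1 rd:0 wr:0>

issued = [0, 1, 2]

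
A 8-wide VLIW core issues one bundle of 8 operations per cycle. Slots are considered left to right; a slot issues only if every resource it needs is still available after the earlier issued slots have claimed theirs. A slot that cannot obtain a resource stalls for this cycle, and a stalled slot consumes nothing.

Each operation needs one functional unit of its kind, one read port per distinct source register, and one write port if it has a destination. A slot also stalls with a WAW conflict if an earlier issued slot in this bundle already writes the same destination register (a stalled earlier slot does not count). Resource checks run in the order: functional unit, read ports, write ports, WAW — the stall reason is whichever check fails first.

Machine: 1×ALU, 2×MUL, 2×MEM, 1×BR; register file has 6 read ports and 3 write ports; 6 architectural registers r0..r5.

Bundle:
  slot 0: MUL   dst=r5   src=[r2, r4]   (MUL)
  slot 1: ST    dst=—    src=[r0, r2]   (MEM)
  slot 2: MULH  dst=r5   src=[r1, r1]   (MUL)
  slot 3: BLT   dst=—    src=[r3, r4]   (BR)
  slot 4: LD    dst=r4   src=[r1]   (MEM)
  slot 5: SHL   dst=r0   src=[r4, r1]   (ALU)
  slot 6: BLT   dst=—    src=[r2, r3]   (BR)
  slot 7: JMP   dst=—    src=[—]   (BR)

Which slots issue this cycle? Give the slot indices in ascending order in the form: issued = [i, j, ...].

slot 0 (MUL): ISSUE — free A1,Mu1,Ld2,B1 rp4 wp2
slot 1 (MEM): ISSUE — free A1,Mu1,Ld1,B1 rp2 wp2
slot 2 (MUL): stall WAW — free A1,Mu1,Ld1,B1 rp2 wp2
slot 3 (BR): ISSUE — free A1,Mu1,Ld1,B0 rp0 wp2
slot 4 (MEM): stall RD_PORT — free A1,Mu1,Ld1,B0 rp0 wp2
slot 5 (ALU): stall RD_PORT — free A1,Mu1,Ld1,B0 rp0 wp2
slot 6 (BR): stall FU — free A1,Mu1,Ld1,B0 rp0 wp2
slot 7 (BR): stall FU — free A1,Mu1,Ld1,B0 rp0 wp2

issued = [0, 1, 3]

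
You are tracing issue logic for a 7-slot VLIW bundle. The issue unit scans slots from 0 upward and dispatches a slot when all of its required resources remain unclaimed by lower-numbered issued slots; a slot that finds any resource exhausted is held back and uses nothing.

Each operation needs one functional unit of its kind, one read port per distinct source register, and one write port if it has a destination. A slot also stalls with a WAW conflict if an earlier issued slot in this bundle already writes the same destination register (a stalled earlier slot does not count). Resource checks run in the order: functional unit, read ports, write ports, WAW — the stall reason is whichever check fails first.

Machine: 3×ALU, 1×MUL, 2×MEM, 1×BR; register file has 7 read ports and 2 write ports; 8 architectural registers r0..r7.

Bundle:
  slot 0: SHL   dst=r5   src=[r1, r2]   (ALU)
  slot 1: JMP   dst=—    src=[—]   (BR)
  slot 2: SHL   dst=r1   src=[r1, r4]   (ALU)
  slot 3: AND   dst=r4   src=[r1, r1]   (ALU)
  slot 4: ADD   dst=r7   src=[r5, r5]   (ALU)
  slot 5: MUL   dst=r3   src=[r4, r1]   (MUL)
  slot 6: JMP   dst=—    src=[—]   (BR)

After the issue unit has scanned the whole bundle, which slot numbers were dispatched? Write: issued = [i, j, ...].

issued = [0, 1, 2]

(0) want 1×ALU +2rd +1wr — yes → AL2|MU1|ME2|BR1|rd5|wr1
(1) want 1×BR +0rd +0wr — yes → AL2|MU1|ME2|BR0|rd5|wr1
(2) want 1×ALU +2rd +1wr — yes → AL1|MU1|ME2|BR0|rd3|wr0
(3) want 1×ALU +1rd +1wr — WR_PORT → AL1|MU1|ME2|BR0|rd3|wr0
(4) want 1×ALU +1rd +1wr — WR_PORT → AL1|MU1|ME2|BR0|rd3|wr0
(5) want 1×MUL +2rd +1wr — WR_PORT → AL1|MU1|ME2|BR0|rd3|wr0
(6) want 1×BR +0rd +0wr — FU → AL1|MU1|ME2|BR0|rd3|wr0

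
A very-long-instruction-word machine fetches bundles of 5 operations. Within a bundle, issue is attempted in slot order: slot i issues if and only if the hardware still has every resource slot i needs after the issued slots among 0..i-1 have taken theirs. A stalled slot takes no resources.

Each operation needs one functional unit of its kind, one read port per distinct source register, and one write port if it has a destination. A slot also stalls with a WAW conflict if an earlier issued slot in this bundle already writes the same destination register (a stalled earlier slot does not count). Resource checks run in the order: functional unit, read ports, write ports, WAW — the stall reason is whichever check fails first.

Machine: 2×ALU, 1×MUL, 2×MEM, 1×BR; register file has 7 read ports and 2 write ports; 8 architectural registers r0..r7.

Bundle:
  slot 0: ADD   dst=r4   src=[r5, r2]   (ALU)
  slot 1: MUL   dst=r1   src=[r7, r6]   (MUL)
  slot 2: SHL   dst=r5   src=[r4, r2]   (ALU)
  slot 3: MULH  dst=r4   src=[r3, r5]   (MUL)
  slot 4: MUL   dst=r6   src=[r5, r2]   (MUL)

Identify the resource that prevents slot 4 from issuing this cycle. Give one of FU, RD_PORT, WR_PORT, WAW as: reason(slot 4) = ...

  0. ALU→r4 ⇒ go  {1A/1Mu/2Ld/1B | 5r 1w}
  1. MUL→r1 ⇒ go  {1A/0Mu/2Ld/1B | 3r 0w}
  2. ALU→r5 ⇒ no(WR_PORT)  {1A/0Mu/2Ld/1B | 3r 0w}
  3. MUL→r4 ⇒ no(FU)  {1A/0Mu/2Ld/1B | 3r 0w}
  4. MUL→r6 ⇒ no(FU)  {1A/0Mu/2Ld/1B | 3r 0w}

reason(slot 4) = FU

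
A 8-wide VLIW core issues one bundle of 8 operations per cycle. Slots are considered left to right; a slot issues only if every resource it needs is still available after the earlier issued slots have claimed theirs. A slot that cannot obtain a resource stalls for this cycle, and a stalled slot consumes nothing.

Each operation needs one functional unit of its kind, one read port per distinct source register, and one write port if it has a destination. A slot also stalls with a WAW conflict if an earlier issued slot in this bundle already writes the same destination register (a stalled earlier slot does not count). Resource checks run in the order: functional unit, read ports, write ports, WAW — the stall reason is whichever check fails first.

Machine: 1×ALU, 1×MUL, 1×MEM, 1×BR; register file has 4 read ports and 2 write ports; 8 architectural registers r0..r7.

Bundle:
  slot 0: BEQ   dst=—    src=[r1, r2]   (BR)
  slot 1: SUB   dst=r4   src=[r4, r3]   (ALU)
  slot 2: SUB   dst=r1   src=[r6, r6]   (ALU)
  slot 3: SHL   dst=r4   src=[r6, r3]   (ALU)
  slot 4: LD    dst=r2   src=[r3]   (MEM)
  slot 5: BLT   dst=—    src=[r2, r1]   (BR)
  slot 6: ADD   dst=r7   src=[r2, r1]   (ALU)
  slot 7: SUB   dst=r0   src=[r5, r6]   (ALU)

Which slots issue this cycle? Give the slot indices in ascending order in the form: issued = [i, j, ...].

issued = [0, 1]

(0) want 1×BR +2rd +0wr — yes → AL1|MU1|ME1|BR0|rd2|wr2
(1) want 1×ALU +2rd +1wr — yes → AL0|MU1|ME1|BR0|rd0|wr1
(2) want 1×ALU +1rd +1wr — FU → AL0|MU1|ME1|BR0|rd0|wr1
(3) want 1×ALU +2rd +1wr — FU → AL0|MU1|ME1|BR0|rd0|wr1
(4) want 1×MEM +1rd +1wr — RD_PORT → AL0|MU1|ME1|BR0|rd0|wr1
(5) want 1×BR +2rd +0wr — FU → AL0|MU1|ME1|BR0|rd0|wr1
(6) want 1×ALU +2rd +1wr — FU → AL0|MU1|ME1|BR0|rd0|wr1
(7) want 1×ALU +2rd +1wr — FU → AL0|MU1|ME1|BR0|rd0|wr1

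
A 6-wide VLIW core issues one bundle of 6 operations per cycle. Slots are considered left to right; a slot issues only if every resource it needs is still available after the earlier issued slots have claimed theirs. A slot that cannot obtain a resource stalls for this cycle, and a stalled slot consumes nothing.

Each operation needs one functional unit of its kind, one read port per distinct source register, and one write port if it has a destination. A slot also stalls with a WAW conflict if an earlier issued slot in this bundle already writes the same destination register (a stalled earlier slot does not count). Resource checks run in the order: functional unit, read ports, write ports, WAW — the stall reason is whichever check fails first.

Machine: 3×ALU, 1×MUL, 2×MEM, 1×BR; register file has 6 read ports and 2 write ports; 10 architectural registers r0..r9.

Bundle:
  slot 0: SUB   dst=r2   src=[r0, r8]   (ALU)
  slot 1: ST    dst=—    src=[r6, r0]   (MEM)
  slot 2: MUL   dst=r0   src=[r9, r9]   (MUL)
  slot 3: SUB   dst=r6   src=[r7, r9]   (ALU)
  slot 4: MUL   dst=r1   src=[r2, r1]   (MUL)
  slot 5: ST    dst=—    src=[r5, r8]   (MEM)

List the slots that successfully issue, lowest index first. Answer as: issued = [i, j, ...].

#0 ALU src=r0,r8 dispatched  <A:2 Mu:1 Ld:2 B:1 rd:4 wr:1>
#1 MEM src=r6,r0 dispatched  <A:2 Mu:1 Ld:1 B:1 rd:2 wr:1>
#2 MUL src=r9,r9 dispatched  <A:2 Mu:0 Ld:1 B:1 rd:1 wr:0>
#3 ALU src=r7,r9 held:RD_PORT  <A:2 Mu:0 Ld:1 B:1 rd:1 wr:0>
#4 MUL src=r2,r1 held:FU  <A:2 Mu:0 Ld:1 B:1 rd:1 wr:0>
#5 MEM src=r5,r8 held:RD_PORT  <A:2 Mu:0 Ld:1 B:1 rd:1 wr:0>

issued = [0, 1, 2]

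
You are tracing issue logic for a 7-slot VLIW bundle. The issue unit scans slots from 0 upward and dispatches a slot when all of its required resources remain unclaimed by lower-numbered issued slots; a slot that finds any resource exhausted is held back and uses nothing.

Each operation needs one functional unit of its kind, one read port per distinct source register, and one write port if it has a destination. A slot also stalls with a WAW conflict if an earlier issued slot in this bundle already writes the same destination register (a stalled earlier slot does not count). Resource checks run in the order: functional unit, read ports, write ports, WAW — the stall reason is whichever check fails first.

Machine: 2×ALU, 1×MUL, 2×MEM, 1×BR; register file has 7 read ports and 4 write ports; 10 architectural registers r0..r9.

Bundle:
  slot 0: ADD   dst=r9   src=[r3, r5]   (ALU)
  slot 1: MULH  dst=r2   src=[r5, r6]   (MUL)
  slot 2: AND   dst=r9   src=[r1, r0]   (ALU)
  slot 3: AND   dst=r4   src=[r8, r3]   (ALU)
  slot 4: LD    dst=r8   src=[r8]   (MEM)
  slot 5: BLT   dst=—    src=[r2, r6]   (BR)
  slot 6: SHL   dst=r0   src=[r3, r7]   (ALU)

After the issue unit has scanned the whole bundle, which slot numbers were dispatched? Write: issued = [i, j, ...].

slot 0 (ALU): ISSUE — free A1,Mu1,Ld2,B1 rp5 wp3
slot 1 (MUL): ISSUE — free A1,Mu0,Ld2,B1 rp3 wp2
slot 2 (ALU): stall WAW — free A1,Mu0,Ld2,B1 rp3 wp2
slot 3 (ALU): ISSUE — free A0,Mu0,Ld2,B1 rp1 wp1
slot 4 (MEM): ISSUE — free A0,Mu0,Ld1,B1 rp0 wp0
slot 5 (BR): stall RD_PORT — free A0,Mu0,Ld1,B1 rp0 wp0
slot 6 (ALU): stall FU — free A0,Mu0,Ld1,B1 rp0 wp0

issued = [0, 1, 3, 4]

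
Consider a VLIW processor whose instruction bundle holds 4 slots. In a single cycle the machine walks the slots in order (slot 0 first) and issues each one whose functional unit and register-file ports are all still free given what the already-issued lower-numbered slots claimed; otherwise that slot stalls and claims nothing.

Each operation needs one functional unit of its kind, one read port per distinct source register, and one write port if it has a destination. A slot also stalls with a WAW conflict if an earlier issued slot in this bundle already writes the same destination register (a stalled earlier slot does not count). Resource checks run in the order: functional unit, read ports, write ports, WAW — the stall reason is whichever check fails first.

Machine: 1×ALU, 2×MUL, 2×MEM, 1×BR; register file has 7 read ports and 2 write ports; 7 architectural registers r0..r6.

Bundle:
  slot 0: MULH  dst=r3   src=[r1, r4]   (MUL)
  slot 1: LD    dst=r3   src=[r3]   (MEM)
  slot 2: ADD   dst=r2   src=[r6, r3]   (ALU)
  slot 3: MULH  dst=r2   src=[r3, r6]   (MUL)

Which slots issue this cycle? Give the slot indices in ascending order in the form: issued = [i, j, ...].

issued = [0, 2]

(0) want 1×MUL +2rd +1wr — yes → AL1|MU1|ME2|BR1|rd5|wr1
(1) want 1×MEM +1rd +1wr — WAW → AL1|MU1|ME2|BR1|rd5|wr1
(2) want 1×ALU +2rd +1wr — yes → AL0|MU1|ME2|BR1|rd3|wr0
(3) want 1×MUL +2rd +1wr — WR_PORT → AL0|MU1|ME2|BR1|rd3|wr0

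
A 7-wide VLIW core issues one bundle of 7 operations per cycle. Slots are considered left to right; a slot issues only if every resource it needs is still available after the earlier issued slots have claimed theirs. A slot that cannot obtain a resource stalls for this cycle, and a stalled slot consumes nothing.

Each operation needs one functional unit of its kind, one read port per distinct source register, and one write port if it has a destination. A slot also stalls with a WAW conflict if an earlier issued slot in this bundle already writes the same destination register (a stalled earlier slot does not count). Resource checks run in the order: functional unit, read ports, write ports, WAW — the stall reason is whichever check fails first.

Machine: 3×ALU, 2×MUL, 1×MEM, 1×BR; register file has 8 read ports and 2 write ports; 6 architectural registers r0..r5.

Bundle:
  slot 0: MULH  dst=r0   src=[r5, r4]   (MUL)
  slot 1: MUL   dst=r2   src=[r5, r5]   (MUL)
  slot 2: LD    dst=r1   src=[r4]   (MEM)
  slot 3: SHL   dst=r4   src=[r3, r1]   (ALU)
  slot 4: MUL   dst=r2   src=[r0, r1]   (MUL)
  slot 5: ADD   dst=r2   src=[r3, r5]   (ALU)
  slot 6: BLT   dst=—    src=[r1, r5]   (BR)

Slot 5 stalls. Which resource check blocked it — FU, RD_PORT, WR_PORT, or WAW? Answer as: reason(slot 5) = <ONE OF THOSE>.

#0 MUL src=r5,r4 dispatched  <A:3 Mu:1 Ld:1 B:1 rd:6 wr:1>
#1 MUL src=r5,r5 dispatched  <A:3 Mu:0 Ld:1 B:1 rd:5 wr:0>
#2 MEM src=r4 held:WR_PORT  <A:3 Mu:0 Ld:1 B:1 rd:5 wr:0>
#3 ALU src=r3,r1 held:WR_PORT  <A:3 Mu:0 Ld:1 B:1 rd:5 wr:0>
#4 MUL src=r0,r1 held:FU  <A:3 Mu:0 Ld:1 B:1 rd:5 wr:0>
#5 ALU src=r3,r5 held:WR_PORT  <A:3 Mu:0 Ld:1 B:1 rd:5 wr:0>
#6 BR src=r1,r5 dispatched  <A:3 Mu:0 Ld:1 B:0 rd:3 wr:0>

reason(slot 5) = WR_PORT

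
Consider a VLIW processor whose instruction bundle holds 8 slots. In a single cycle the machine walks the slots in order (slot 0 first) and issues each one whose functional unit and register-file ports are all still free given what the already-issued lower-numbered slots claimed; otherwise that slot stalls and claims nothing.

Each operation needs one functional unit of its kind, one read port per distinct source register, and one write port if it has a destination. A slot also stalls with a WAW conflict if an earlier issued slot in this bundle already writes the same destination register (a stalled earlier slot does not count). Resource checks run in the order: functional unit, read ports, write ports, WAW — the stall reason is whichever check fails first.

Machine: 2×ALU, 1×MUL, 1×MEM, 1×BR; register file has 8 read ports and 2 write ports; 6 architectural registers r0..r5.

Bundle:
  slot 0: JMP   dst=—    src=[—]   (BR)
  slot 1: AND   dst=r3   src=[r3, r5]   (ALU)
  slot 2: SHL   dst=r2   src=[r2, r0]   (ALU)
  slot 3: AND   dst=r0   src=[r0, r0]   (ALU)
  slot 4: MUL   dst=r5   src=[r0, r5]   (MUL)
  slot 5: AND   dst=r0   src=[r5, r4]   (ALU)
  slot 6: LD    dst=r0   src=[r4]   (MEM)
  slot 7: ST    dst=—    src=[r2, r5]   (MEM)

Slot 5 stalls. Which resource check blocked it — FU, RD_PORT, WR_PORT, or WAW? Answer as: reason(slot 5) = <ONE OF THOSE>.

reason(slot 5) = FU

  0. BR ⇒ go  {2A/1Mu/1Ld/0B | 8r 2w}
  1. ALU→r3 ⇒ go  {1A/1Mu/1Ld/0B | 6r 1w}
  2. ALU→r2 ⇒ go  {0A/1Mu/1Ld/0B | 4r 0w}
  3. ALU→r0 ⇒ no(FU)  {0A/1Mu/1Ld/0B | 4r 0w}
  4. MUL→r5 ⇒ no(WR_PORT)  {0A/1Mu/1Ld/0B | 4r 0w}
  5. ALU→r0 ⇒ no(FU)  {0A/1Mu/1Ld/0B | 4r 0w}
  6. MEM→r0 ⇒ no(WR_PORT)  {0A/1Mu/1Ld/0B | 4r 0w}
  7. MEM ⇒ go  {0A/1Mu/0Ld/0B | 2r 0w}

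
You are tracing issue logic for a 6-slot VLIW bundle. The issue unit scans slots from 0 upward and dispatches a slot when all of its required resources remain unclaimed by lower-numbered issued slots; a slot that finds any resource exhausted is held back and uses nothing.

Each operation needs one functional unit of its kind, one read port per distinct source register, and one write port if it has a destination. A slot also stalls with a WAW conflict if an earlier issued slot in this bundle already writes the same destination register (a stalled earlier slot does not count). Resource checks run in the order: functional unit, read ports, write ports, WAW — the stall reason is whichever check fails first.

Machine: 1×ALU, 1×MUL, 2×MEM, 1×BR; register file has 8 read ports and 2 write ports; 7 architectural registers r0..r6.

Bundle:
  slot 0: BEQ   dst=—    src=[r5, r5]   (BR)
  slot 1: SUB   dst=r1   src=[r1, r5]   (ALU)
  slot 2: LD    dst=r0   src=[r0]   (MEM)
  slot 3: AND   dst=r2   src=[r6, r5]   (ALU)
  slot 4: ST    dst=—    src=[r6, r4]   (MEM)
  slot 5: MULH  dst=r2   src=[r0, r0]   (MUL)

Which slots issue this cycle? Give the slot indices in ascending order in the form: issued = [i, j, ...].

[0] BR needs rd=1 wr=0: ok; after: ALU=1 MUL=1 MEM=2 BR=0, R=7, W=2
[1] ALU needs rd=2 wr=1: ok; after: ALU=0 MUL=1 MEM=2 BR=0, R=5, W=1
[2] MEM needs rd=1 wr=1: ok; after: ALU=0 MUL=1 MEM=1 BR=0, R=4, W=0
[3] ALU needs rd=2 wr=1: FU; after: ALU=0 MUL=1 MEM=1 BR=0, R=4, W=0
[4] MEM needs rd=2 wr=0: ok; after: ALU=0 MUL=1 MEM=0 BR=0, R=2, W=0
[5] MUL needs rd=1 wr=1: WR_PORT; after: ALU=0 MUL=1 MEM=0 BR=0, R=2, W=0

issued = [0, 1, 2, 4]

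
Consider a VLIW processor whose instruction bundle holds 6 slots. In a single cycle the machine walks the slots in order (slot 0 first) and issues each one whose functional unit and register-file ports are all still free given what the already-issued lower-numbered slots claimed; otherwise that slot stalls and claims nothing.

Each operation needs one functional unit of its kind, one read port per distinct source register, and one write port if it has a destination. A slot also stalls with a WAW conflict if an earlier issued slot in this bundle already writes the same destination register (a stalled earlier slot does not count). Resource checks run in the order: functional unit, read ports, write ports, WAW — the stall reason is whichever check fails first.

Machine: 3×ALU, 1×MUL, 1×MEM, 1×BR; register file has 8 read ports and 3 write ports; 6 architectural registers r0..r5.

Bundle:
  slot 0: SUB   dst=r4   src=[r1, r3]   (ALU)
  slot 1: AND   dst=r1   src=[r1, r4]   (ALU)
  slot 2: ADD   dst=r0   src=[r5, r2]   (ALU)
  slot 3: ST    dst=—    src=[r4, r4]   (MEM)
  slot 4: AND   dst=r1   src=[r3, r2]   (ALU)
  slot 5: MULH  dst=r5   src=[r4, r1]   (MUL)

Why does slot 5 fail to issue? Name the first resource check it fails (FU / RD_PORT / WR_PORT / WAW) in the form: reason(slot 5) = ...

reason(slot 5) = RD_PORT

  0. ALU→r4 ⇒ go  {2A/1Mu/1Ld/1B | 6r 2w}
  1. ALU→r1 ⇒ go  {1A/1Mu/1Ld/1B | 4r 1w}
  2. ALU→r0 ⇒ go  {0A/1Mu/1Ld/1B | 2r 0w}
  3. MEM ⇒ go  {0A/1Mu/0Ld/1B | 1r 0w}
  4. ALU→r1 ⇒ no(FU)  {0A/1Mu/0Ld/1B | 1r 0w}
  5. MUL→r5 ⇒ no(RD_PORT)  {0A/1Mu/0Ld/1B | 1r 0w}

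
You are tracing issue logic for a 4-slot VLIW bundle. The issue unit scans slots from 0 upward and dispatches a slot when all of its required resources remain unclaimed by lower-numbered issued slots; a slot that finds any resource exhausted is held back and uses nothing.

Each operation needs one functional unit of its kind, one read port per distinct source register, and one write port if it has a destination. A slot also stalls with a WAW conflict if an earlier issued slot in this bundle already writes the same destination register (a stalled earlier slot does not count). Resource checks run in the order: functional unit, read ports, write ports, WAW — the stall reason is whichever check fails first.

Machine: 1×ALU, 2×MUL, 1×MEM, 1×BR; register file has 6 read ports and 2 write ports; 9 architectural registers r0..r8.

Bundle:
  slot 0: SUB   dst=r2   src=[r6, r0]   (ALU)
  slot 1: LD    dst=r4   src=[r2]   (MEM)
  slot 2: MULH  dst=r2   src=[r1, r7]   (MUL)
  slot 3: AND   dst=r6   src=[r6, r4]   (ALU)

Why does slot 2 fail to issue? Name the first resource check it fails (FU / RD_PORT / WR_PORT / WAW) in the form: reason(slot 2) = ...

reason(slot 2) = WR_PORT

(0) want 1×ALU +2rd +1wr — yes → AL0|MU2|ME1|BR1|rd4|wr1
(1) want 1×MEM +1rd +1wr — yes → AL0|MU2|ME0|BR1|rd3|wr0
(2) want 1×MUL +2rd +1wr — WR_PORT → AL0|MU2|ME0|BR1|rd3|wr0
(3) want 1×ALU +2rd +1wr — FU → AL0|MU2|ME0|BR1|rd3|wr0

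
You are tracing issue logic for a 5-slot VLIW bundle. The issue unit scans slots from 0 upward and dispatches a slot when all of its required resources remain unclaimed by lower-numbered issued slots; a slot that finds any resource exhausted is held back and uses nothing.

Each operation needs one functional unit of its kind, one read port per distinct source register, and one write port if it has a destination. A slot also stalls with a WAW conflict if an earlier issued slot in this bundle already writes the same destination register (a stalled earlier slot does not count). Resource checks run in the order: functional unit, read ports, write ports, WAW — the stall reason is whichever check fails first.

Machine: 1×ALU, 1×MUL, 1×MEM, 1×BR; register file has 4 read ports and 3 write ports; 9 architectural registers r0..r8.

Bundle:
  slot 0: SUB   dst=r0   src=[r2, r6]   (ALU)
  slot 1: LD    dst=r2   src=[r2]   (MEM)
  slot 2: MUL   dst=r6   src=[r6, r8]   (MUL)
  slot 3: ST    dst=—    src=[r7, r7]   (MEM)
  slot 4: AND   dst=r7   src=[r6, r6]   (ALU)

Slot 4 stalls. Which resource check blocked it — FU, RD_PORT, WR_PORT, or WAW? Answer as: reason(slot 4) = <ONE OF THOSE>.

slot 0 (ALU): ISSUE — free A0,Mu1,Ld1,B1 rp2 wp2
slot 1 (MEM): ISSUE — free A0,Mu1,Ld0,B1 rp1 wp1
slot 2 (MUL): stall RD_PORT — free A0,Mu1,Ld0,B1 rp1 wp1
slot 3 (MEM): stall FU — free A0,Mu1,Ld0,B1 rp1 wp1
slot 4 (ALU): stall FU — free A0,Mu1,Ld0,B1 rp1 wp1

reason(slot 4) = FU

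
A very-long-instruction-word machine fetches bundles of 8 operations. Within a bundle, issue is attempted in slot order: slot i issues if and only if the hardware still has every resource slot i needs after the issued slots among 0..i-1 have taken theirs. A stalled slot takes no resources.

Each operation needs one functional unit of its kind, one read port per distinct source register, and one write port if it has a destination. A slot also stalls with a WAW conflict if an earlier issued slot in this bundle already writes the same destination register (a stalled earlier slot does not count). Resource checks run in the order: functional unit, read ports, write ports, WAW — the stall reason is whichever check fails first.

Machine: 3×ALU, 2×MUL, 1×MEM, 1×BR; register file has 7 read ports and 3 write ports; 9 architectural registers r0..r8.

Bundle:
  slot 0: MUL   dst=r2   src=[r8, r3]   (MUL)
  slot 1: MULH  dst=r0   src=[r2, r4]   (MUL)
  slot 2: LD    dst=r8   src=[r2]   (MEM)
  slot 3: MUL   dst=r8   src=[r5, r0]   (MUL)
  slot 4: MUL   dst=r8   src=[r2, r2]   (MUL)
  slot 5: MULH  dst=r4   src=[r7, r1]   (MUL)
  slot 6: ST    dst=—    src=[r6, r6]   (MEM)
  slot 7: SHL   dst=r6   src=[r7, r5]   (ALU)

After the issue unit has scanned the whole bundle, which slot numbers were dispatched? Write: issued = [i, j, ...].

issued = [0, 1, 2]

#0 MUL src=r8,r3 dispatched  <A:3 Mu:1 Ld:1 B:1 rd:5 wr:2>
#1 MUL src=r2,r4 dispatched  <A:3 Mu:0 Ld:1 B:1 rd:3 wr:1>
#2 MEM src=r2 dispatched  <A:3 Mu:0 Ld:0 B:1 rd:2 wr:0>
#3 MUL src=r5,r0 held:FU  <A:3 Mu:0 Ld:0 B:1 rd:2 wr:0>
#4 MUL src=r2,r2 held:FU  <A:3 Mu:0 Ld:0 B:1 rd:2 wr:0>
#5 MUL src=r7,r1 held:FU  <A:3 Mu:0 Ld:0 B:1 rd:2 wr:0>
#6 MEM src=r6,r6 held:FU  <A:3 Mu:0 Ld:0 B:1 rd:2 wr:0>
#7 ALU src=r7,r5 held:WR_PORT  <A:3 Mu:0 Ld:0 B:1 rd:2 wr:0>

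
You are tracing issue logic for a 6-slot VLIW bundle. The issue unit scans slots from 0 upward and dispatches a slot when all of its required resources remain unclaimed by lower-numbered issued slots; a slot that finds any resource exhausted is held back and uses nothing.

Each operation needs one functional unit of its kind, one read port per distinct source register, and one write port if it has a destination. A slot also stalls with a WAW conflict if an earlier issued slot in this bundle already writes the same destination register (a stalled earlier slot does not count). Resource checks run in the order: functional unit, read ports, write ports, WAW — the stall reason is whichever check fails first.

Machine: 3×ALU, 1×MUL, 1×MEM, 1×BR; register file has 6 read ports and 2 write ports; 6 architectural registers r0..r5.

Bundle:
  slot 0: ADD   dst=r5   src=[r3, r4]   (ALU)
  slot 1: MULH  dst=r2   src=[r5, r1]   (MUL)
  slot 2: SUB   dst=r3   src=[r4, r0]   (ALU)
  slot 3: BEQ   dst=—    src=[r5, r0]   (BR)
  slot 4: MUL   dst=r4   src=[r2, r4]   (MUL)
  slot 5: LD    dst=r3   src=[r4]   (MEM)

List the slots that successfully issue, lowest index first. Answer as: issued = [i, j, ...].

issued = [0, 1, 3]

  0. ALU→r5 ⇒ go  {2A/1Mu/1Ld/1B | 4r 1w}
  1. MUL→r2 ⇒ go  {2A/0Mu/1Ld/1B | 2r 0w}
  2. ALU→r3 ⇒ no(WR_PORT)  {2A/0Mu/1Ld/1B | 2r 0w}
  3. BR ⇒ go  {2A/0Mu/1Ld/0B | 0r 0w}
  4. MUL→r4 ⇒ no(FU)  {2A/0Mu/1Ld/0B | 0r 0w}
  5. MEM→r3 ⇒ no(RD_PORT)  {2A/0Mu/1Ld/0B | 0r 0w}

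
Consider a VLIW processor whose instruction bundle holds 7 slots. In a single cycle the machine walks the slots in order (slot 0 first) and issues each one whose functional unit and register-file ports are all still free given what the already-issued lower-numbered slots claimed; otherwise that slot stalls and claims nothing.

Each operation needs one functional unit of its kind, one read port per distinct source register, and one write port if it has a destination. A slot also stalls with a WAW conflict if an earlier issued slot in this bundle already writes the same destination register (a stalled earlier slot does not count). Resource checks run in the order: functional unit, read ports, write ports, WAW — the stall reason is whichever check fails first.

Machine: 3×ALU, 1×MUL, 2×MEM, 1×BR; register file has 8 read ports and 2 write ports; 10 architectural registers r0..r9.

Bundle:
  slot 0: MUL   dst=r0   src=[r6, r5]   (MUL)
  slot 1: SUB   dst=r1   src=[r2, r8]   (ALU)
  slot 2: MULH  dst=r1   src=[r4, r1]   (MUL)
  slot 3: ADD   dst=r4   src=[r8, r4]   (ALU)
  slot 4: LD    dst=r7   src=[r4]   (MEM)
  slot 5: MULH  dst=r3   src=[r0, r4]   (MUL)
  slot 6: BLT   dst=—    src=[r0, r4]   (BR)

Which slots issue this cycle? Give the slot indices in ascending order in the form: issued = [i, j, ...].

issued = [0, 1, 6]

  0. MUL→r0 ⇒ go  {3A/0Mu/2Ld/1B | 6r 1w}
  1. ALU→r1 ⇒ go  {2A/0Mu/2Ld/1B | 4r 0w}
  2. MUL→r1 ⇒ no(FU)  {2A/0Mu/2Ld/1B | 4r 0w}
  3. ALU→r4 ⇒ no(WR_PORT)  {2A/0Mu/2Ld/1B | 4r 0w}
  4. MEM→r7 ⇒ no(WR_PORT)  {2A/0Mu/2Ld/1B | 4r 0w}
  5. MUL→r3 ⇒ no(FU)  {2A/0Mu/2Ld/1B | 4r 0w}
  6. BR ⇒ go  {2A/0Mu/2Ld/0B | 2r 0w}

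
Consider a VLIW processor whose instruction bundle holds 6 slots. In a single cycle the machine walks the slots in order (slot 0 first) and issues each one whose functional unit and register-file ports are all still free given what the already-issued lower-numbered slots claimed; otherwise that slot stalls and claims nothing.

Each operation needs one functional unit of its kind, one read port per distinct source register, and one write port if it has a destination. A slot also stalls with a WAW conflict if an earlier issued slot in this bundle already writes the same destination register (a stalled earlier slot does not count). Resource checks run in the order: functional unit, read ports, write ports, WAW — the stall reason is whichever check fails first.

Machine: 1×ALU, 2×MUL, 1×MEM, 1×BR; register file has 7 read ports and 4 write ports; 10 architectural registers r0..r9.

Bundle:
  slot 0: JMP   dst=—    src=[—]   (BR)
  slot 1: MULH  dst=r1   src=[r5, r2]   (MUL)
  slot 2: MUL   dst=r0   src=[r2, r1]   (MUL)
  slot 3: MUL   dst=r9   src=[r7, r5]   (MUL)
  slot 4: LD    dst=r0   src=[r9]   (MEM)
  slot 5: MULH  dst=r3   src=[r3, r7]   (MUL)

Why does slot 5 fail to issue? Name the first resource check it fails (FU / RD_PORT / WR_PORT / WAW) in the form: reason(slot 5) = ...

reason(slot 5) = FU

  0. BR ⇒ go  {1A/2Mu/1Ld/0B | 7r 4w}
  1. MUL→r1 ⇒ go  {1A/1Mu/1Ld/0B | 5r 3w}
  2. MUL→r0 ⇒ go  {1A/0Mu/1Ld/0B | 3r 2w}
  3. MUL→r9 ⇒ no(FU)  {1A/0Mu/1Ld/0B | 3r 2w}
  4. MEM→r0 ⇒ no(WAW)  {1A/0Mu/1Ld/0B | 3r 2w}
  5. MUL→r3 ⇒ no(FU)  {1A/0Mu/1Ld/0B | 3r 2w}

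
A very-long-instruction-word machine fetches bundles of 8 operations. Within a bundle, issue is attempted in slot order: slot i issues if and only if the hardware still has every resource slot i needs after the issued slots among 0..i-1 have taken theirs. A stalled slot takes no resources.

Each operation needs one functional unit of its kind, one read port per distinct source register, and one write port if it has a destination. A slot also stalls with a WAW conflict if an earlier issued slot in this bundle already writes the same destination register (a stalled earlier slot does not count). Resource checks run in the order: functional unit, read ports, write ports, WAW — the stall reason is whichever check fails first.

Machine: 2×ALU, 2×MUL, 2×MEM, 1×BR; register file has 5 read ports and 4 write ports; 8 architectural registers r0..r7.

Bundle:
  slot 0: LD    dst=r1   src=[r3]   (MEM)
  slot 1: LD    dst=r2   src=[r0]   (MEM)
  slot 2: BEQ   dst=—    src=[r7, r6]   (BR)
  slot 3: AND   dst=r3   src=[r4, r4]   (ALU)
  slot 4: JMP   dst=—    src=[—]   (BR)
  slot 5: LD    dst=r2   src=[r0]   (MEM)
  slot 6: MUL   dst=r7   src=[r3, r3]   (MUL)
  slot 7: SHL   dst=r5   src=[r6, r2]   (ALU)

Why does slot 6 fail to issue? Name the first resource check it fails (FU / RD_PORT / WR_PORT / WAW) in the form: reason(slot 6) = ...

#0 MEM src=r3 dispatched  <A:2 Mu:2 Ld:1 B:1 rd:4 wr:3>
#1 MEM src=r0 dispatched  <A:2 Mu:2 Ld:0 B:1 rd:3 wr:2>
#2 BR src=r7,r6 dispatched  <A:2 Mu:2 Ld:0 B:0 rd:1 wr:2>
#3 ALU src=r4,r4 dispatched  <A:1 Mu:2 Ld:0 B:0 rd:0 wr:1>
#4 BR src=- held:FU  <A:1 Mu:2 Ld:0 B:0 rd:0 wr:1>
#5 MEM src=r0 held:FU  <A:1 Mu:2 Ld:0 B:0 rd:0 wr:1>
#6 MUL src=r3,r3 held:RD_PORT  <A:1 Mu:2 Ld:0 B:0 rd:0 wr:1>
#7 ALU src=r6,r2 held:RD_PORT  <A:1 Mu:2 Ld:0 B:0 rd:0 wr:1>

reason(slot 6) = RD_PORT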